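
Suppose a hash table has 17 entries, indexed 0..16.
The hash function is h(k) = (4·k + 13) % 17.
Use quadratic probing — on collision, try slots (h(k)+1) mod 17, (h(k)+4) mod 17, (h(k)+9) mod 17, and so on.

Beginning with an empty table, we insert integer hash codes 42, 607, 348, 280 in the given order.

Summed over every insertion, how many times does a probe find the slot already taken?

3

42: h=11 → slot 11
607: h=10 → slot 10
348: h=11, probe 11,12 → slot 12
280: h=11, probe 11,12,15 → slot 15
Table: [∅, ∅, ∅, ∅, ∅, ∅, ∅, ∅, ∅, ∅, 607, 42, 348, ∅, ∅, 280, ∅]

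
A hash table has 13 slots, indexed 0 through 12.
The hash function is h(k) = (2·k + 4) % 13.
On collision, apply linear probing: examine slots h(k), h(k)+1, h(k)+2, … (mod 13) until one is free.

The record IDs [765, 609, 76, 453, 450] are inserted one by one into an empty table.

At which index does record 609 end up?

1

765: h=0 => slot 0
609: h=0, probe 0,1 => slot 1
76: h=0, probe 0,1,2 => slot 2
453: h=0, probe 0,1,2,3 => slot 3
450: h=7 => slot 7
Table: [765, 609, 76, 453, —, —, —, 450, —, —, —, —, —]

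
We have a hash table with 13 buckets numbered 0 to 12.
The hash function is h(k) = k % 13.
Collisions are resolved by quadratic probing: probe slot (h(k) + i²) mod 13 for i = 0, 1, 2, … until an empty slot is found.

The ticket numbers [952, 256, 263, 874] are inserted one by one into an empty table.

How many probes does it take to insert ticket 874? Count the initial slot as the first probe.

3

952 hashes to 3; slot 3 is free -> place at 3.
256 hashes to 9; slot 9 is free -> place at 9.
263 hashes to 3; 3 taken -> place at 4.
874 hashes to 3; 3,4 taken -> place at 7.
Table: [., ., ., 952, 263, ., ., 874, ., 256, ., ., .]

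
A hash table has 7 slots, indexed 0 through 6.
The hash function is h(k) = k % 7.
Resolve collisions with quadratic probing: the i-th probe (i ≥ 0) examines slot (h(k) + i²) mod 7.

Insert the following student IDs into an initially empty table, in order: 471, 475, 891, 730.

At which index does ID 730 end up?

471: h=2 => slot 2
475: h=6 => slot 6
891: h=2, probe 2,3 => slot 3
730: h=2, probe 2,3,6,4 => slot 4
Table: [-, -, 471, 891, 730, -, 475]

4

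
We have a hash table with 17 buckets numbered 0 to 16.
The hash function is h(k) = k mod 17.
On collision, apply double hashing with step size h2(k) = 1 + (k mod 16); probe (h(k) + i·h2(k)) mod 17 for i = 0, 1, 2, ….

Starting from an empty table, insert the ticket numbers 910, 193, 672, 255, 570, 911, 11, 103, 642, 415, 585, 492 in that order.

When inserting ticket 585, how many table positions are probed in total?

7

910 hashes to 9; slot 9 is free => place at 9.
193 hashes to 6; slot 6 is free => place at 6.
672 hashes to 9, h2=1; 9 taken => place at 10.
255 hashes to 0; slot 0 is free => place at 0.
570 hashes to 9, h2=11; 9 taken => place at 3.
911 hashes to 10, h2=16; 10,9 taken => place at 8.
11 hashes to 11; slot 11 is free => place at 11.
103 hashes to 1; slot 1 is free => place at 1.
642 hashes to 13; slot 13 is free => place at 13.
415 hashes to 7; slot 7 is free => place at 7.
585 hashes to 7, h2=10; 7,0,10,3,13,6 taken => place at 16.
492 hashes to 16, h2=13; 16 taken => place at 12.
Table: [255, 103, ∅, 570, ∅, ∅, 193, 415, 911, 910, 672, 11, 492, 642, ∅, ∅, 585]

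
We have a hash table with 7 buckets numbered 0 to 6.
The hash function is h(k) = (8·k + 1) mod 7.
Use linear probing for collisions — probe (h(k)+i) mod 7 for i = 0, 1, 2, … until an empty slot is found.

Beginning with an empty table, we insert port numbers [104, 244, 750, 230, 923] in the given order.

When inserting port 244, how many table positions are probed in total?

104 hashes to 0; slot 0 is free -> place at 0.
244 hashes to 0; 0 taken -> place at 1.
750 hashes to 2; slot 2 is free -> place at 2.
230 hashes to 0; 0,1,2 taken -> place at 3.
923 hashes to 0; 0,1,2,3 taken -> place at 4.
Table: [104, 244, 750, 230, 923, -, -]

2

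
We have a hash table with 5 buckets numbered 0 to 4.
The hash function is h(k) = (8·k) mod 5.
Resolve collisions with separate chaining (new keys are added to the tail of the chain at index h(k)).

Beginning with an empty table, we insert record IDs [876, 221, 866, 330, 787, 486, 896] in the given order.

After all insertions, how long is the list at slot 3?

5

Insert 876: h=3, bucket 3 empty -> new chain.
Insert 221: h=3, bucket 3 nonempty -> append to chain.
Insert 866: h=3, bucket 3 nonempty -> append to chain.
Insert 330: h=0, bucket 0 empty -> new chain.
Insert 787: h=1, bucket 1 empty -> new chain.
Insert 486: h=3, bucket 3 nonempty -> append to chain.
Insert 896: h=3, bucket 3 nonempty -> append to chain.
Final buckets:
0: 330
1: 787
2: —
3: 876 -> 221 -> 866 -> 486 -> 896
4: —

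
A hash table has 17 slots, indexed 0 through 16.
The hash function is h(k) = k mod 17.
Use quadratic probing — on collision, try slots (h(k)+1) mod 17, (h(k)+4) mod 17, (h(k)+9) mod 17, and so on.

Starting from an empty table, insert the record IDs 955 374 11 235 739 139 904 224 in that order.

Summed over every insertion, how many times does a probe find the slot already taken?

955 hashes to 3; slot 3 is free -> place at 3.
374 hashes to 0; slot 0 is free -> place at 0.
11 hashes to 11; slot 11 is free -> place at 11.
235 hashes to 14; slot 14 is free -> place at 14.
739 hashes to 8; slot 8 is free -> place at 8.
139 hashes to 3; 3 taken -> place at 4.
904 hashes to 3; 3,4 taken -> place at 7.
224 hashes to 3; 3,4,7 taken -> place at 12.
Table: [374, ., ., 955, 139, ., ., 904, 739, ., ., 11, 224, ., 235, ., .]

6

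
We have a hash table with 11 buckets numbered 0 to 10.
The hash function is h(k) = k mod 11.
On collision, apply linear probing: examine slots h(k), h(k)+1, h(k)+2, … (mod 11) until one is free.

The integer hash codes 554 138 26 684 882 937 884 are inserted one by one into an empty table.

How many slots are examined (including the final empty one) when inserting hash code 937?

6

Insert 554: h=4, slot 4 empty => index 4.
Insert 138: h=6, slot 6 empty => index 6.
Insert 26: h=4, slot 4 occupied => index 5.
Insert 684: h=2, slot 2 empty => index 2.
Insert 882: h=2, slot 2 occupied => index 3.
Insert 937: h=2, slots 2,3,4,5,6 occupied => index 7.
Insert 884: h=4, slots 4,5,6,7 occupied => index 8.
Table: [∅, ∅, 684, 882, 554, 26, 138, 937, 884, ∅, ∅]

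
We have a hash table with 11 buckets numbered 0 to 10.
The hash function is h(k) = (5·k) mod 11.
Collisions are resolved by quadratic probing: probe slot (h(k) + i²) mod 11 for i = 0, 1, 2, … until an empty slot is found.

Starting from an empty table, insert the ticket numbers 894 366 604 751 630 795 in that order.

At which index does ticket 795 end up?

9

894: h=4 -> slot 4
366: h=4, probe 4,5 -> slot 5
604: h=6 -> slot 6
751: h=4, probe 4,5,8 -> slot 8
630: h=4, probe 4,5,8,2 -> slot 2
795: h=4, probe 4,5,8,2,9 -> slot 9
Table: [_, _, 630, _, 894, 366, 604, _, 751, 795, _]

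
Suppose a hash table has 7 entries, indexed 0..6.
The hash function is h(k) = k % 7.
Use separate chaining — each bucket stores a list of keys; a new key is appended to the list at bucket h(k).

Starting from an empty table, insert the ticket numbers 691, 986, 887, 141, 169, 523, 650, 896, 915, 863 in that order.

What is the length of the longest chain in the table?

Insert 691: h=5, bucket 5 empty → new chain.
Insert 986: h=6, bucket 6 empty → new chain.
Insert 887: h=5, bucket 5 nonempty → append to chain.
Insert 141: h=1, bucket 1 empty → new chain.
Insert 169: h=1, bucket 1 nonempty → append to chain.
Insert 523: h=5, bucket 5 nonempty → append to chain.
Insert 650: h=6, bucket 6 nonempty → append to chain.
Insert 896: h=0, bucket 0 empty → new chain.
Insert 915: h=5, bucket 5 nonempty → append to chain.
Insert 863: h=2, bucket 2 empty → new chain.
Final buckets:
0: 896
1: 141 -> 169
2: 863
3: .
4: .
5: 691 -> 887 -> 523 -> 915
6: 986 -> 650

4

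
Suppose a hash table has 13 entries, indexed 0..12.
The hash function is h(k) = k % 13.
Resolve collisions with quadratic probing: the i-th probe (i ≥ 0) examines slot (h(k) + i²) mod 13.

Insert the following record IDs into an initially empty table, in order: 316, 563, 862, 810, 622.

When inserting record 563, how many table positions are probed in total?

2

316: h=4 -> slot 4
563: h=4, probe 4,5 -> slot 5
862: h=4, probe 4,5,8 -> slot 8
810: h=4, probe 4,5,8,0 -> slot 0
622: h=11 -> slot 11
Table: [810, —, —, —, 316, 563, —, —, 862, —, —, 622, —]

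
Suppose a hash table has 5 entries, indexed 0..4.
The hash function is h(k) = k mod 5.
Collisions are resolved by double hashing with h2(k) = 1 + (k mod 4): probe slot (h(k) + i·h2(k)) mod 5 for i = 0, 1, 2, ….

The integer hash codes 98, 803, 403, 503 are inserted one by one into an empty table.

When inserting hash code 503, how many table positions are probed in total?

4

Insert 98: h=3, slot 3 empty -> index 3.
Insert 803: h=3, h2=4, slot 3 occupied -> index 2.
Insert 403: h=3, h2=4, slots 3,2 occupied -> index 1.
Insert 503: h=3, h2=4, slots 3,2,1 occupied -> index 0.
Table: [503, 403, 803, 98, —]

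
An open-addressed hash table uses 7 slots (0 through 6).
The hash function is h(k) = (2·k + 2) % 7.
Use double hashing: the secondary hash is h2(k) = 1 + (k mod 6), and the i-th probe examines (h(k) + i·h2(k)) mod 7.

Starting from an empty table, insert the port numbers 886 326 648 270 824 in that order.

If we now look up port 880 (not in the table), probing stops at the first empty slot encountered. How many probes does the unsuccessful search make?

886: h=3 => slot 3
326: h=3, h2=3, probe 3,6 => slot 6
648: h=3, h2=1, probe 3,4 => slot 4
270: h=3, h2=1, probe 3,4,5 => slot 5
824: h=5, h2=3, probe 5,1 => slot 1
Table: [∅, 824, ∅, 886, 648, 270, 326]
Lookup 880: h=5, h2=5, probe 5,3,1,6,4,2 → slot 2 empty, not found.

6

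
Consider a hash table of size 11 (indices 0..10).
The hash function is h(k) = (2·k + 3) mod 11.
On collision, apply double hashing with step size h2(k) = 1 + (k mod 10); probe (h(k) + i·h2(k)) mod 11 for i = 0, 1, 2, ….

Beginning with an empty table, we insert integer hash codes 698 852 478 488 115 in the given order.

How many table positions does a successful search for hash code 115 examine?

2

698: h=2 -> slot 2
852: h=2, h2=3, probe 2,5 -> slot 5
478: h=2, h2=9, probe 2,0 -> slot 0
488: h=0, h2=9, probe 0,9 -> slot 9
115: h=2, h2=6, probe 2,8 -> slot 8
Table: [478, _, 698, _, _, 852, _, _, 115, 488, _]
Lookup 115: h=2, h2=6, probe 2,8 → found at 8.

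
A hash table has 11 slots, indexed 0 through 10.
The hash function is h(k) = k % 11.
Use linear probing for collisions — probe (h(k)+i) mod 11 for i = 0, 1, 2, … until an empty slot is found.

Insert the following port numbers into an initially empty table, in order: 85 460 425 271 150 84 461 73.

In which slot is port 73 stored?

Insert 85: h=8, slot 8 empty → index 8.
Insert 460: h=9, slot 9 empty → index 9.
Insert 425: h=7, slot 7 empty → index 7.
Insert 271: h=7, slots 7,8,9 occupied → index 10.
Insert 150: h=7, slots 7,8,9,10 occupied → index 0.
Insert 84: h=7, slots 7,8,9,10,0 occupied → index 1.
Insert 461: h=10, slots 10,0,1 occupied → index 2.
Insert 73: h=7, slots 7,8,9,10,0,1,2 occupied → index 3.
Table: [150, 84, 461, 73, _, _, _, 425, 85, 460, 271]

3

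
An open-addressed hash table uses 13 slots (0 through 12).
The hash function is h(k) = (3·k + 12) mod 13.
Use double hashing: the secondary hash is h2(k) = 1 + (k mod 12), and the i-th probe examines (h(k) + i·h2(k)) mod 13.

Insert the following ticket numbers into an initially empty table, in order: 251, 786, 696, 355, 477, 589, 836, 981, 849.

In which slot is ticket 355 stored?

6

251 hashes to 11; slot 11 is free → place at 11.
786 hashes to 4; slot 4 is free → place at 4.
696 hashes to 7; slot 7 is free → place at 7.
355 hashes to 11, h2=8; 11 taken → place at 6.
477 hashes to 0; slot 0 is free → place at 0.
589 hashes to 11, h2=2; 11,0 taken → place at 2.
836 hashes to 11, h2=9; 11,7 taken → place at 3.
981 hashes to 4, h2=10; 4 taken → place at 1.
849 hashes to 11, h2=10; 11 taken → place at 8.
Table: [477, 981, 589, 836, 786, ∅, 355, 696, 849, ∅, ∅, 251, ∅]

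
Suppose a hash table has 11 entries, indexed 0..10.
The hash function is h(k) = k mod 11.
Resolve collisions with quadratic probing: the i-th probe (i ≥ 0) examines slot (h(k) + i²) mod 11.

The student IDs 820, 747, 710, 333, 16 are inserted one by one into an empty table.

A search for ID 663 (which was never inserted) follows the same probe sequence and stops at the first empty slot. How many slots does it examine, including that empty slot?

820: h=6 => slot 6
747: h=10 => slot 10
710: h=6, probe 6,7 => slot 7
333: h=3 => slot 3
16: h=5 => slot 5
Table: [∅, ∅, ∅, 333, ∅, 16, 820, 710, ∅, ∅, 747]
Lookup 663: h=3, probe 3,4 → slot 4 empty, not found.

2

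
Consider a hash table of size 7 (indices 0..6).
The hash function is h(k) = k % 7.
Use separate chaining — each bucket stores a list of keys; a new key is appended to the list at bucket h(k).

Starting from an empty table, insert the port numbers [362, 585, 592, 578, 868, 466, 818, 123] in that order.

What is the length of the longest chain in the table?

5

362 -> bucket 5
585 -> bucket 4
592 -> bucket 4 (collision)
578 -> bucket 4 (collision)
868 -> bucket 0
466 -> bucket 4 (collision)
818 -> bucket 6
123 -> bucket 4 (collision)
Final buckets:
0: 868
1: .
2: .
3: .
4: 585 -> 592 -> 578 -> 466 -> 123
5: 362
6: 818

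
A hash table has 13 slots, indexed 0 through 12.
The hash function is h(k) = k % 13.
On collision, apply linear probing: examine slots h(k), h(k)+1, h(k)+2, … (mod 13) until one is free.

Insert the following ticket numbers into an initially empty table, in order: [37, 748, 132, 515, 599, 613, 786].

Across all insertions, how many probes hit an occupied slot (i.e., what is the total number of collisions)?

Insert 37: h=11, slot 11 empty => index 11.
Insert 748: h=7, slot 7 empty => index 7.
Insert 132: h=2, slot 2 empty => index 2.
Insert 515: h=8, slot 8 empty => index 8.
Insert 599: h=1, slot 1 empty => index 1.
Insert 613: h=2, slot 2 occupied => index 3.
Insert 786: h=6, slot 6 empty => index 6.
Table: [∅, 599, 132, 613, ∅, ∅, 786, 748, 515, ∅, ∅, 37, ∅]

1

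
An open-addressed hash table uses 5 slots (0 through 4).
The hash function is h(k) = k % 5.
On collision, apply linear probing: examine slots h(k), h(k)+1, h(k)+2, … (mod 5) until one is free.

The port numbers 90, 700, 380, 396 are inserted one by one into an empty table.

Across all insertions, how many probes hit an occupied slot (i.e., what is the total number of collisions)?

90: h=0 -> slot 0
700: h=0, probe 0,1 -> slot 1
380: h=0, probe 0,1,2 -> slot 2
396: h=1, probe 1,2,3 -> slot 3
Table: [90, 700, 380, 396, -]

5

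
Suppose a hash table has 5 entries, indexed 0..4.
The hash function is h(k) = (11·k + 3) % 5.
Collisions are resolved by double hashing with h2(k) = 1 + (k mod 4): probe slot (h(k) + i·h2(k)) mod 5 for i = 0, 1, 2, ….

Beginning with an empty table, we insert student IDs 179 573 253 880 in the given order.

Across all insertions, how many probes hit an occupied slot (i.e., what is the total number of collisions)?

179: h=2 → slot 2
573: h=1 → slot 1
253: h=1, h2=2, probe 1,3 → slot 3
880: h=3, h2=1, probe 3,4 → slot 4
Table: [-, 573, 179, 253, 880]

2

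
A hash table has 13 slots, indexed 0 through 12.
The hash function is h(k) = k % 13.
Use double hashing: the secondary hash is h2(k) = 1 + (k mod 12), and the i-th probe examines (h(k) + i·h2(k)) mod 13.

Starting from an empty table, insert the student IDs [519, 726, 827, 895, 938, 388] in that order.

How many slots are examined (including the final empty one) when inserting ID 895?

Insert 519: h=12, slot 12 empty => index 12.
Insert 726: h=11, slot 11 empty => index 11.
Insert 827: h=8, slot 8 empty => index 8.
Insert 895: h=11, h2=8, slot 11 occupied => index 6.
Insert 938: h=2, slot 2 empty => index 2.
Insert 388: h=11, h2=5, slot 11 occupied => index 3.
Table: [_, _, 938, 388, _, _, 895, _, 827, _, _, 726, 519]

2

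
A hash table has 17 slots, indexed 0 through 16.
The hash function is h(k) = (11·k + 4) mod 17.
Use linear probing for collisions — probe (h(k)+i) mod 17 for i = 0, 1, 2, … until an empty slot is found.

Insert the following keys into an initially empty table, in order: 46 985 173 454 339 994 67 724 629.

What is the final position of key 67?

46: h=0 => slot 0
985: h=10 => slot 10
173: h=3 => slot 3
454: h=0, probe 0,1 => slot 1
339: h=10, probe 10,11 => slot 11
994: h=7 => slot 7
67: h=10, probe 10,11,12 => slot 12
724: h=12, probe 12,13 => slot 13
629: h=4 => slot 4
Table: [46, 454, —, 173, 629, —, —, 994, —, —, 985, 339, 67, 724, —, —, —]

12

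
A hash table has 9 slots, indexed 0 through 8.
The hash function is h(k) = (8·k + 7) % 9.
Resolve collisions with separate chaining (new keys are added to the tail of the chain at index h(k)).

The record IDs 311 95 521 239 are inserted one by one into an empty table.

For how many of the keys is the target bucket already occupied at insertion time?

2

311 -> bucket 2
95 -> bucket 2 (collision)
521 -> bucket 8
239 -> bucket 2 (collision)
Final buckets:
0: _
1: _
2: 311 -> 95 -> 239
3: _
4: _
5: _
6: _
7: _
8: 521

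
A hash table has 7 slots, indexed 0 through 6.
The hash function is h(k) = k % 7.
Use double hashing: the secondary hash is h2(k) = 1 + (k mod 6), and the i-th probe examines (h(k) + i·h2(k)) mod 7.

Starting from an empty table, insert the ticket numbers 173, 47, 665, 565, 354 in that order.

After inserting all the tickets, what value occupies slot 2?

173: h=5 -> slot 5
47: h=5, h2=6, probe 5,4 -> slot 4
665: h=0 -> slot 0
565: h=5, h2=2, probe 5,0,2 -> slot 2
354: h=4, h2=1, probe 4,5,6 -> slot 6
Table: [665, -, 565, -, 47, 173, 354]

565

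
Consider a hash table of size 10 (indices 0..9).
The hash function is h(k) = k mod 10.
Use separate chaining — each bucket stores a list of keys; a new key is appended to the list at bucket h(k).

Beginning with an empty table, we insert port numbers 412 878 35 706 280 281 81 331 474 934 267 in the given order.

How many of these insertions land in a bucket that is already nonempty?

3

Insert 412: h=2, bucket 2 empty -> new chain.
Insert 878: h=8, bucket 8 empty -> new chain.
Insert 35: h=5, bucket 5 empty -> new chain.
Insert 706: h=6, bucket 6 empty -> new chain.
Insert 280: h=0, bucket 0 empty -> new chain.
Insert 281: h=1, bucket 1 empty -> new chain.
Insert 81: h=1, bucket 1 nonempty -> append to chain.
Insert 331: h=1, bucket 1 nonempty -> append to chain.
Insert 474: h=4, bucket 4 empty -> new chain.
Insert 934: h=4, bucket 4 nonempty -> append to chain.
Insert 267: h=7, bucket 7 empty -> new chain.
Final buckets:
0: 280
1: 281 -> 81 -> 331
2: 412
3: —
4: 474 -> 934
5: 35
6: 706
7: 267
8: 878
9: —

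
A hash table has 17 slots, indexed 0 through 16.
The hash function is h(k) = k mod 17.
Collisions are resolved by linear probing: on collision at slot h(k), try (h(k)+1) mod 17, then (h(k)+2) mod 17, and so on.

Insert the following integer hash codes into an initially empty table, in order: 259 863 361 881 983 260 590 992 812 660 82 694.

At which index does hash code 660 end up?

Insert 259: h=4, slot 4 empty → index 4.
Insert 863: h=13, slot 13 empty → index 13.
Insert 361: h=4, slot 4 occupied → index 5.
Insert 881: h=14, slot 14 empty → index 14.
Insert 983: h=14, slot 14 occupied → index 15.
Insert 260: h=5, slot 5 occupied → index 6.
Insert 590: h=12, slot 12 empty → index 12.
Insert 992: h=6, slot 6 occupied → index 7.
Insert 812: h=13, slots 13,14,15 occupied → index 16.
Insert 660: h=14, slots 14,15,16 occupied → index 0.
Insert 82: h=14, slots 14,15,16,0 occupied → index 1.
Insert 694: h=14, slots 14,15,16,0,1 occupied → index 2.
Table: [660, 82, 694, —, 259, 361, 260, 992, —, —, —, —, 590, 863, 881, 983, 812]

0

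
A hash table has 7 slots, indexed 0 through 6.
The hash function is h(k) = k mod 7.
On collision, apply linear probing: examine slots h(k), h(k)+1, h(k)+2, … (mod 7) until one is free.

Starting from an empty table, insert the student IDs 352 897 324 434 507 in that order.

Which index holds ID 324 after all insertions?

352 hashes to 2; slot 2 is free => place at 2.
897 hashes to 1; slot 1 is free => place at 1.
324 hashes to 2; 2 taken => place at 3.
434 hashes to 0; slot 0 is free => place at 0.
507 hashes to 3; 3 taken => place at 4.
Table: [434, 897, 352, 324, 507, ∅, ∅]

3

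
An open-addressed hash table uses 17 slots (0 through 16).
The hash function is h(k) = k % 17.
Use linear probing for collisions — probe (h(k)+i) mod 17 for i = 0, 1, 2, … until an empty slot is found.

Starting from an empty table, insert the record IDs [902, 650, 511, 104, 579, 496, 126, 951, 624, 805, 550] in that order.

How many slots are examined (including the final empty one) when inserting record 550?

4

Insert 902: h=1, slot 1 empty → index 1.
Insert 650: h=4, slot 4 empty → index 4.
Insert 511: h=1, slot 1 occupied → index 2.
Insert 104: h=2, slot 2 occupied → index 3.
Insert 579: h=1, slots 1,2,3,4 occupied → index 5.
Insert 496: h=3, slots 3,4,5 occupied → index 6.
Insert 126: h=7, slot 7 empty → index 7.
Insert 951: h=16, slot 16 empty → index 16.
Insert 624: h=12, slot 12 empty → index 12.
Insert 805: h=6, slots 6,7 occupied → index 8.
Insert 550: h=6, slots 6,7,8 occupied → index 9.
Table: [_, 902, 511, 104, 650, 579, 496, 126, 805, 550, _, _, 624, _, _, _, 951]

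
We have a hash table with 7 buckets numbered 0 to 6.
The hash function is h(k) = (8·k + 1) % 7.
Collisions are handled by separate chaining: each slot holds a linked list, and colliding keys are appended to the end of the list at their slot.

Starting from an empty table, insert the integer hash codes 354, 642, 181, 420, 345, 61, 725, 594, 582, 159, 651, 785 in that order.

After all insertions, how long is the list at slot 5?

2

Insert 354: h=5, bucket 5 empty -> new chain.
Insert 642: h=6, bucket 6 empty -> new chain.
Insert 181: h=0, bucket 0 empty -> new chain.
Insert 420: h=1, bucket 1 empty -> new chain.
Insert 345: h=3, bucket 3 empty -> new chain.
Insert 61: h=6, bucket 6 nonempty -> append to chain.
Insert 725: h=5, bucket 5 nonempty -> append to chain.
Insert 594: h=0, bucket 0 nonempty -> append to chain.
Insert 582: h=2, bucket 2 empty -> new chain.
Insert 159: h=6, bucket 6 nonempty -> append to chain.
Insert 651: h=1, bucket 1 nonempty -> append to chain.
Insert 785: h=2, bucket 2 nonempty -> append to chain.
Final buckets:
0: 181 -> 594
1: 420 -> 651
2: 582 -> 785
3: 345
4: —
5: 354 -> 725
6: 642 -> 61 -> 159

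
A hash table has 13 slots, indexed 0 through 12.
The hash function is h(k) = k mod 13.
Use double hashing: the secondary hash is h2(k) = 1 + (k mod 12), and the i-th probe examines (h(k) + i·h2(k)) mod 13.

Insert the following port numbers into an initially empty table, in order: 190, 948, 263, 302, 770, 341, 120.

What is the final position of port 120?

190: h=8 => slot 8
948: h=12 => slot 12
263: h=3 => slot 3
302: h=3, h2=3, probe 3,6 => slot 6
770: h=3, h2=3, probe 3,6,9 => slot 9
341: h=3, h2=6, probe 3,9,2 => slot 2
120: h=3, h2=1, probe 3,4 => slot 4
Table: [-, -, 341, 263, 120, -, 302, -, 190, 770, -, -, 948]

4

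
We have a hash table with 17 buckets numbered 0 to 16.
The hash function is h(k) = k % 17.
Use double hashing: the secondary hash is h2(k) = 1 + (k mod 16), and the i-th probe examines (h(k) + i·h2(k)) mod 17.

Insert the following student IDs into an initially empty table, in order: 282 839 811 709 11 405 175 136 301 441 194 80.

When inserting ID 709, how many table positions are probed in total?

282 hashes to 10; slot 10 is free -> place at 10.
839 hashes to 6; slot 6 is free -> place at 6.
811 hashes to 12; slot 12 is free -> place at 12.
709 hashes to 12, h2=6; 12 taken -> place at 1.
11 hashes to 11; slot 11 is free -> place at 11.
405 hashes to 14; slot 14 is free -> place at 14.
175 hashes to 5; slot 5 is free -> place at 5.
136 hashes to 0; slot 0 is free -> place at 0.
301 hashes to 12, h2=14; 12 taken -> place at 9.
441 hashes to 16; slot 16 is free -> place at 16.
194 hashes to 7; slot 7 is free -> place at 7.
80 hashes to 12, h2=1; 12 taken -> place at 13.
Table: [136, 709, ∅, ∅, ∅, 175, 839, 194, ∅, 301, 282, 11, 811, 80, 405, ∅, 441]

2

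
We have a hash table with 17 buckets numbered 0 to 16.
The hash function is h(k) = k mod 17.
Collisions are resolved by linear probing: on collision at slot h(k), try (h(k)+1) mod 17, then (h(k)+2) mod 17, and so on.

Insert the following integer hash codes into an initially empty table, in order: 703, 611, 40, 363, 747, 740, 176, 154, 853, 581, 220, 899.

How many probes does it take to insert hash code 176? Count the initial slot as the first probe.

703 hashes to 6; slot 6 is free => place at 6.
611 hashes to 16; slot 16 is free => place at 16.
40 hashes to 6; 6 taken => place at 7.
363 hashes to 6; 6,7 taken => place at 8.
747 hashes to 16; 16 taken => place at 0.
740 hashes to 9; slot 9 is free => place at 9.
176 hashes to 6; 6,7,8,9 taken => place at 10.
154 hashes to 1; slot 1 is free => place at 1.
853 hashes to 3; slot 3 is free => place at 3.
581 hashes to 3; 3 taken => place at 4.
220 hashes to 16; 16,0,1 taken => place at 2.
899 hashes to 15; slot 15 is free => place at 15.
Table: [747, 154, 220, 853, 581, ., 703, 40, 363, 740, 176, ., ., ., ., 899, 611]

5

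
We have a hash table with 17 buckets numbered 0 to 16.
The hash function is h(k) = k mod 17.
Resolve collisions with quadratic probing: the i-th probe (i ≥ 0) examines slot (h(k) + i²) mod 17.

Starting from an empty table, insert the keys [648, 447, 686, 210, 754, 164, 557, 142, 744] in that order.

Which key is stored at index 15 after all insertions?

Insert 648: h=2, slot 2 empty => index 2.
Insert 447: h=5, slot 5 empty => index 5.
Insert 686: h=6, slot 6 empty => index 6.
Insert 210: h=6, slot 6 occupied => index 7.
Insert 754: h=6, slots 6,7 occupied => index 10.
Insert 164: h=11, slot 11 empty => index 11.
Insert 557: h=13, slot 13 empty => index 13.
Insert 142: h=6, slots 6,7,10 occupied => index 15.
Insert 744: h=13, slot 13 occupied => index 14.
Table: [-, -, 648, -, -, 447, 686, 210, -, -, 754, 164, -, 557, 744, 142, -]

142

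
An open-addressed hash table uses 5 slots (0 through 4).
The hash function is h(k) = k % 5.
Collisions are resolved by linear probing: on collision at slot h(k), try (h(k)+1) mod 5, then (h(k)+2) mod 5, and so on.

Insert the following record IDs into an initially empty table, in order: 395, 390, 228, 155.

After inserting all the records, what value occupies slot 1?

395: h=0 -> slot 0
390: h=0, probe 0,1 -> slot 1
228: h=3 -> slot 3
155: h=0, probe 0,1,2 -> slot 2
Table: [395, 390, 155, 228, ∅]

390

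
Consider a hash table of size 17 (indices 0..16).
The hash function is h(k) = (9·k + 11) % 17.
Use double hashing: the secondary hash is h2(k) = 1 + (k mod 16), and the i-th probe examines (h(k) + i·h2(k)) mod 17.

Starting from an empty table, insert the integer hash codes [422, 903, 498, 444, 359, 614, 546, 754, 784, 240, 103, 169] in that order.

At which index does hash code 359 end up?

3

Insert 422: h=1, slot 1 empty -> index 1.
Insert 903: h=12, slot 12 empty -> index 12.
Insert 498: h=5, slot 5 empty -> index 5.
Insert 444: h=12, h2=13, slot 12 occupied -> index 8.
Insert 359: h=12, h2=8, slot 12 occupied -> index 3.
Insert 614: h=12, h2=7, slot 12 occupied -> index 2.
Insert 546: h=12, h2=3, slot 12 occupied -> index 15.
Insert 754: h=14, slot 14 empty -> index 14.
Insert 784: h=12, h2=1, slot 12 occupied -> index 13.
Insert 240: h=12, h2=1, slots 12,13,14,15 occupied -> index 16.
Insert 103: h=3, h2=8, slot 3 occupied -> index 11.
Insert 169: h=2, h2=10, slots 2,12,5,15,8,1,11 occupied -> index 4.
Table: [_, 422, 614, 359, 169, 498, _, _, 444, _, _, 103, 903, 784, 754, 546, 240]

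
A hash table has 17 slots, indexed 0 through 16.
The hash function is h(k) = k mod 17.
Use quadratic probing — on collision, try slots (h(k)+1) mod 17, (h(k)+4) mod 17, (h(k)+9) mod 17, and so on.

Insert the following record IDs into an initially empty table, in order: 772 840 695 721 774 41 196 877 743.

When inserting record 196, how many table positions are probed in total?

Insert 772: h=7, slot 7 empty → index 7.
Insert 840: h=7, slot 7 occupied → index 8.
Insert 695: h=15, slot 15 empty → index 15.
Insert 721: h=7, slots 7,8 occupied → index 11.
Insert 774: h=9, slot 9 empty → index 9.
Insert 41: h=7, slots 7,8,11 occupied → index 16.
Insert 196: h=9, slot 9 occupied → index 10.
Insert 877: h=10, slots 10,11 occupied → index 14.
Insert 743: h=12, slot 12 empty → index 12.
Table: [—, —, —, —, —, —, —, 772, 840, 774, 196, 721, 743, —, 877, 695, 41]

2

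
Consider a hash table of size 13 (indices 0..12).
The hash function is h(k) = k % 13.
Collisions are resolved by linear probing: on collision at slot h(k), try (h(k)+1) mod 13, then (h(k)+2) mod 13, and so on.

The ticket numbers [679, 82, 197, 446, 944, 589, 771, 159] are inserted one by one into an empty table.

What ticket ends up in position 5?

446

Insert 679: h=3, slot 3 empty -> index 3.
Insert 82: h=4, slot 4 empty -> index 4.
Insert 197: h=2, slot 2 empty -> index 2.
Insert 446: h=4, slot 4 occupied -> index 5.
Insert 944: h=8, slot 8 empty -> index 8.
Insert 589: h=4, slots 4,5 occupied -> index 6.
Insert 771: h=4, slots 4,5,6 occupied -> index 7.
Insert 159: h=3, slots 3,4,5,6,7,8 occupied -> index 9.
Table: [_, _, 197, 679, 82, 446, 589, 771, 944, 159, _, _, _]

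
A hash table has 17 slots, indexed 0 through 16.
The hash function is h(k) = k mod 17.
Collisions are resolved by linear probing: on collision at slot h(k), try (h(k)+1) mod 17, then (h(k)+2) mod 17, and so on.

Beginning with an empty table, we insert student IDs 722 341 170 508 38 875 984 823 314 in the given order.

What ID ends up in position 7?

722: h=8 -> slot 8
341: h=1 -> slot 1
170: h=0 -> slot 0
508: h=15 -> slot 15
38: h=4 -> slot 4
875: h=8, probe 8,9 -> slot 9
984: h=15, probe 15,16 -> slot 16
823: h=7 -> slot 7
314: h=8, probe 8,9,10 -> slot 10
Table: [170, 341, ., ., 38, ., ., 823, 722, 875, 314, ., ., ., ., 508, 984]

823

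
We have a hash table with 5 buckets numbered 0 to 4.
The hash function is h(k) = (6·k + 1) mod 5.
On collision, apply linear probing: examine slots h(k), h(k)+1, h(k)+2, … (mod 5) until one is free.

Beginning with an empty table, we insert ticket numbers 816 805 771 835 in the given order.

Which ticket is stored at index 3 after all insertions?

Insert 816: h=2, slot 2 empty → index 2.
Insert 805: h=1, slot 1 empty → index 1.
Insert 771: h=2, slot 2 occupied → index 3.
Insert 835: h=1, slots 1,2,3 occupied → index 4.
Table: [∅, 805, 816, 771, 835]

771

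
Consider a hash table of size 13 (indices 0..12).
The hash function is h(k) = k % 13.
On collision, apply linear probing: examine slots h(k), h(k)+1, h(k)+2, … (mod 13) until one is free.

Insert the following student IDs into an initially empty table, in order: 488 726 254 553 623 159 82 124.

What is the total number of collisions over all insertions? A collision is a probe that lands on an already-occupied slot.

488: h=7 -> slot 7
726: h=11 -> slot 11
254: h=7, probe 7,8 -> slot 8
553: h=7, probe 7,8,9 -> slot 9
623: h=12 -> slot 12
159: h=3 -> slot 3
82: h=4 -> slot 4
124: h=7, probe 7,8,9,10 -> slot 10
Table: [_, _, _, 159, 82, _, _, 488, 254, 553, 124, 726, 623]

6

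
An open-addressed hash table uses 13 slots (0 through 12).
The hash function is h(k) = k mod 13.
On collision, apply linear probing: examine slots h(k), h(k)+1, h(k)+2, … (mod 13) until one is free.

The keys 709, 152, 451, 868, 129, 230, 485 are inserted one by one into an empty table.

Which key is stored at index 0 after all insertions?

230

709: h=7 → slot 7
152: h=9 → slot 9
451: h=9, probe 9,10 → slot 10
868: h=10, probe 10,11 → slot 11
129: h=12 → slot 12
230: h=9, probe 9,10,11,12,0 → slot 0
485: h=4 → slot 4
Table: [230, ., ., ., 485, ., ., 709, ., 152, 451, 868, 129]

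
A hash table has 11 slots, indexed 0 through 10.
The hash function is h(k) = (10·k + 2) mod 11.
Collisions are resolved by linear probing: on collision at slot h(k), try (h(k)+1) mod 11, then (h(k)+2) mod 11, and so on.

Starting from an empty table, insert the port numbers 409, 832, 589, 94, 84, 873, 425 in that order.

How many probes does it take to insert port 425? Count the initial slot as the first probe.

7

409 hashes to 0; slot 0 is free => place at 0.
832 hashes to 6; slot 6 is free => place at 6.
589 hashes to 7; slot 7 is free => place at 7.
94 hashes to 7; 7 taken => place at 8.
84 hashes to 6; 6,7,8 taken => place at 9.
873 hashes to 9; 9 taken => place at 10.
425 hashes to 6; 6,7,8,9,10,0 taken => place at 1.
Table: [409, 425, ∅, ∅, ∅, ∅, 832, 589, 94, 84, 873]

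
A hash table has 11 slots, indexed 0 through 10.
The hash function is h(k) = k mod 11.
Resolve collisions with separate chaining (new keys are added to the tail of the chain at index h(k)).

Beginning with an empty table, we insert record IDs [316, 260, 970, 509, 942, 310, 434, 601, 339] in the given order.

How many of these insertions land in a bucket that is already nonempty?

316 → bucket 8
260 → bucket 7
970 → bucket 2
509 → bucket 3
942 → bucket 7 (collision)
310 → bucket 2 (collision)
434 → bucket 5
601 → bucket 7 (collision)
339 → bucket 9
Final buckets:
0: .
1: .
2: 970 -> 310
3: 509
4: .
5: 434
6: .
7: 260 -> 942 -> 601
8: 316
9: 339
10: .

3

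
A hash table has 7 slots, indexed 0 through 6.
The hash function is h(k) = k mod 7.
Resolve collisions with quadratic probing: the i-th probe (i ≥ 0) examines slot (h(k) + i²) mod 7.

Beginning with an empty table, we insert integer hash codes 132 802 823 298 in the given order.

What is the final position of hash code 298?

Insert 132: h=6, slot 6 empty => index 6.
Insert 802: h=4, slot 4 empty => index 4.
Insert 823: h=4, slot 4 occupied => index 5.
Insert 298: h=4, slots 4,5 occupied => index 1.
Table: [∅, 298, ∅, ∅, 802, 823, 132]

1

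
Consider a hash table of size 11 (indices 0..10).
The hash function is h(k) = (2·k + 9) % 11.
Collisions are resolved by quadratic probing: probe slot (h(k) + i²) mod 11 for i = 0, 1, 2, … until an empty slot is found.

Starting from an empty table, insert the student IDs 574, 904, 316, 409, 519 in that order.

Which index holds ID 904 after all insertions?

3

574: h=2 → slot 2
904: h=2, probe 2,3 → slot 3
316: h=3, probe 3,4 → slot 4
409: h=2, probe 2,3,6 → slot 6
519: h=2, probe 2,3,6,0 → slot 0
Table: [519, _, 574, 904, 316, _, 409, _, _, _, _]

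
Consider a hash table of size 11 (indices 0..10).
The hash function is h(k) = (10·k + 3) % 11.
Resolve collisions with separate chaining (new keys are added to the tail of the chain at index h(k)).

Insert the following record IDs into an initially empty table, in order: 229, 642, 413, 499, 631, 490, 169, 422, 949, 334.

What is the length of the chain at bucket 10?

6

Insert 229: h=5, bucket 5 empty → new chain.
Insert 642: h=10, bucket 10 empty → new chain.
Insert 413: h=8, bucket 8 empty → new chain.
Insert 499: h=10, bucket 10 nonempty → append to chain.
Insert 631: h=10, bucket 10 nonempty → append to chain.
Insert 490: h=8, bucket 8 nonempty → append to chain.
Insert 169: h=10, bucket 10 nonempty → append to chain.
Insert 422: h=10, bucket 10 nonempty → append to chain.
Insert 949: h=0, bucket 0 empty → new chain.
Insert 334: h=10, bucket 10 nonempty → append to chain.
Final buckets:
0: 949
1: ∅
2: ∅
3: ∅
4: ∅
5: 229
6: ∅
7: ∅
8: 413 -> 490
9: ∅
10: 642 -> 499 -> 631 -> 169 -> 422 -> 334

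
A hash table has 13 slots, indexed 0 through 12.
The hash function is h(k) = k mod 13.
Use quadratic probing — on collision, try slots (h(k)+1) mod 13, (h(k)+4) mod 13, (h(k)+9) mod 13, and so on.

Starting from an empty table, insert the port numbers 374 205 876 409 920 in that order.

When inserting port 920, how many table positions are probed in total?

374 hashes to 10; slot 10 is free => place at 10.
205 hashes to 10; 10 taken => place at 11.
876 hashes to 5; slot 5 is free => place at 5.
409 hashes to 6; slot 6 is free => place at 6.
920 hashes to 10; 10,11 taken => place at 1.
Table: [-, 920, -, -, -, 876, 409, -, -, -, 374, 205, -]

3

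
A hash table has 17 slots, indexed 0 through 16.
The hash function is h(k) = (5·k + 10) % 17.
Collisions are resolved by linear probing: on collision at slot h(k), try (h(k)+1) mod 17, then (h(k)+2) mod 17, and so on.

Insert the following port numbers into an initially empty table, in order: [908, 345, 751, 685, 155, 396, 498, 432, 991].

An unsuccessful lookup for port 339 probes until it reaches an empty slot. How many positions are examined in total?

908 hashes to 11; slot 11 is free => place at 11.
345 hashes to 1; slot 1 is free => place at 1.
751 hashes to 8; slot 8 is free => place at 8.
685 hashes to 1; 1 taken => place at 2.
155 hashes to 3; slot 3 is free => place at 3.
396 hashes to 1; 1,2,3 taken => place at 4.
498 hashes to 1; 1,2,3,4 taken => place at 5.
432 hashes to 11; 11 taken => place at 12.
991 hashes to 1; 1,2,3,4,5 taken => place at 6.
Table: [-, 345, 685, 155, 396, 498, 991, -, 751, -, -, 908, 432, -, -, -, -]
Lookup 339: h=5, probe 5,6,7 → slot 7 empty, not found.

3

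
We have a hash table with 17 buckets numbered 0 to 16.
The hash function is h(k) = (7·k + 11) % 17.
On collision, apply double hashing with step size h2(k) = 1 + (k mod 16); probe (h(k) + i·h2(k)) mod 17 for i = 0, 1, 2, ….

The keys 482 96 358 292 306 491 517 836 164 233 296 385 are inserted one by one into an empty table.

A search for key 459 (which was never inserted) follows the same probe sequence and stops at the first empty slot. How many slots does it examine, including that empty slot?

2

Insert 482: h=2, slot 2 empty -> index 2.
Insert 96: h=3, slot 3 empty -> index 3.
Insert 358: h=1, slot 1 empty -> index 1.
Insert 292: h=15, slot 15 empty -> index 15.
Insert 306: h=11, slot 11 empty -> index 11.
Insert 491: h=14, slot 14 empty -> index 14.
Insert 517: h=9, slot 9 empty -> index 9.
Insert 836: h=15, h2=5, slots 15,3 occupied -> index 8.
Insert 164: h=3, h2=5, slots 3,8 occupied -> index 13.
Insert 233: h=10, slot 10 empty -> index 10.
Insert 296: h=9, h2=9, slots 9,1,10,2,11,3 occupied -> index 12.
Insert 385: h=3, h2=2, slot 3 occupied -> index 5.
Table: [-, 358, 482, 96, -, 385, -, -, 836, 517, 233, 306, 296, 164, 491, 292, -]
Lookup 459: h=11, h2=12, probe 11,6 → slot 6 empty, not found.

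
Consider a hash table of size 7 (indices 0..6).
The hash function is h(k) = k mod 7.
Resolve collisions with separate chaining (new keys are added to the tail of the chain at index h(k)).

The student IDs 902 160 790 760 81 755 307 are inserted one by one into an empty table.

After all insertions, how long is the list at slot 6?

5

902 → bucket 6
160 → bucket 6 (collision)
790 → bucket 6 (collision)
760 → bucket 4
81 → bucket 4 (collision)
755 → bucket 6 (collision)
307 → bucket 6 (collision)
Final buckets:
0: .
1: .
2: .
3: .
4: 760 -> 81
5: .
6: 902 -> 160 -> 790 -> 755 -> 307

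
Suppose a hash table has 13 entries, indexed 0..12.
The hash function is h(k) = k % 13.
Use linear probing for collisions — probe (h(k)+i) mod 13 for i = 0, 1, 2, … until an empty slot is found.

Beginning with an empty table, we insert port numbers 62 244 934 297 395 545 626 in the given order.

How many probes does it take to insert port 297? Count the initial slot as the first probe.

62: h=10 → slot 10
244: h=10, probe 10,11 → slot 11
934: h=11, probe 11,12 → slot 12
297: h=11, probe 11,12,0 → slot 0
395: h=5 → slot 5
545: h=12, probe 12,0,1 → slot 1
626: h=2 → slot 2
Table: [297, 545, 626, -, -, 395, -, -, -, -, 62, 244, 934]

3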